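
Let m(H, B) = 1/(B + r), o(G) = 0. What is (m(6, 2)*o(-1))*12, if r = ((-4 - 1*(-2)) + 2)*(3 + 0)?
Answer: 0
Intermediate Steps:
r = 0 (r = ((-4 + 2) + 2)*3 = (-2 + 2)*3 = 0*3 = 0)
m(H, B) = 1/B (m(H, B) = 1/(B + 0) = 1/B)
(m(6, 2)*o(-1))*12 = (0/2)*12 = ((½)*0)*12 = 0*12 = 0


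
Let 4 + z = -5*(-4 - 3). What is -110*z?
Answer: -3410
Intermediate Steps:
z = 31 (z = -4 - 5*(-4 - 3) = -4 - 5*(-7) = -4 + 35 = 31)
-110*z = -110*31 = -3410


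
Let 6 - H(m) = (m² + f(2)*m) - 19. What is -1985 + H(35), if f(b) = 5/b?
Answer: -6545/2 ≈ -3272.5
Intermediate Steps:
H(m) = 25 - m² - 5*m/2 (H(m) = 6 - ((m² + (5/2)*m) - 19) = 6 - ((m² + (5*(½))*m) - 19) = 6 - ((m² + 5*m/2) - 19) = 6 - (-19 + m² + 5*m/2) = 6 + (19 - m² - 5*m/2) = 25 - m² - 5*m/2)
-1985 + H(35) = -1985 + (25 - 1*35² - 5/2*35) = -1985 + (25 - 1*1225 - 175/2) = -1985 + (25 - 1225 - 175/2) = -1985 - 2575/2 = -6545/2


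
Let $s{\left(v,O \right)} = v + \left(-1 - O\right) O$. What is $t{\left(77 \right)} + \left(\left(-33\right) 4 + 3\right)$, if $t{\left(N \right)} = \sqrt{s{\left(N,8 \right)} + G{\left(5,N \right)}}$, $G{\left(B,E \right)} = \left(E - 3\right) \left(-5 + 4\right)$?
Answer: $-129 + i \sqrt{69} \approx -129.0 + 8.3066 i$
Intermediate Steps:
$G{\left(B,E \right)} = 3 - E$ ($G{\left(B,E \right)} = \left(-3 + E\right) \left(-1\right) = 3 - E$)
$s{\left(v,O \right)} = v + O \left(-1 - O\right)$
$t{\left(N \right)} = i \sqrt{69}$ ($t{\left(N \right)} = \sqrt{\left(N - 8 - 8^{2}\right) - \left(-3 + N\right)} = \sqrt{\left(N - 8 - 64\right) - \left(-3 + N\right)} = \sqrt{\left(-72 + N\right) - \left(-3 + N\right)} = \sqrt{-69} = i \sqrt{69}$)
$t{\left(77 \right)} + \left(\left(-33\right) 4 + 3\right) = i \sqrt{69} + \left(\left(-33\right) 4 + 3\right) = i \sqrt{69} + \left(-132 + 3\right) = i \sqrt{69} - 129 = -129 + i \sqrt{69}$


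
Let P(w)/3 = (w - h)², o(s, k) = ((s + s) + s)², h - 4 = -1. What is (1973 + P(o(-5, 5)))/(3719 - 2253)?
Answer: 149825/1466 ≈ 102.20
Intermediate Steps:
h = 3 (h = 4 - 1 = 3)
o(s, k) = 9*s² (o(s, k) = (2*s + s)² = (3*s)² = 9*s²)
P(w) = 3*(-3 + w)² (P(w) = 3*(w - 1*3)² = 3*(w - 3)² = 3*(-3 + w)²)
(1973 + P(o(-5, 5)))/(3719 - 2253) = (1973 + 3*(-3 + 9*(-5)²)²)/(3719 - 2253) = (1973 + 3*(-3 + 9*25)²)/1466 = (1973 + 3*(-3 + 225)²)*(1/1466) = (1973 + 3*222²)*(1/1466) = (1973 + 3*49284)*(1/1466) = (1973 + 147852)*(1/1466) = 149825*(1/1466) = 149825/1466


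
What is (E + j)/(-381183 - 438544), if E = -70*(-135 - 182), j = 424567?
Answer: -446757/819727 ≈ -0.54501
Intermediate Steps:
E = 22190 (E = -70*(-317) = 22190)
(E + j)/(-381183 - 438544) = (22190 + 424567)/(-381183 - 438544) = 446757/(-819727) = 446757*(-1/819727) = -446757/819727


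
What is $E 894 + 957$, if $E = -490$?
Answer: $-437103$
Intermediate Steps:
$E 894 + 957 = \left(-490\right) 894 + 957 = -438060 + 957 = -437103$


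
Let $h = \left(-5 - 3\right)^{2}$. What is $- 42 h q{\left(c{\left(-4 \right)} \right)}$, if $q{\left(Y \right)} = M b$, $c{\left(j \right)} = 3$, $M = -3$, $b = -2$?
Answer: $-16128$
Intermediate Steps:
$h = 64$ ($h = \left(-8\right)^{2} = 64$)
$q{\left(Y \right)} = 6$ ($q{\left(Y \right)} = \left(-3\right) \left(-2\right) = 6$)
$- 42 h q{\left(c{\left(-4 \right)} \right)} = \left(-42\right) 64 \cdot 6 = \left(-2688\right) 6 = -16128$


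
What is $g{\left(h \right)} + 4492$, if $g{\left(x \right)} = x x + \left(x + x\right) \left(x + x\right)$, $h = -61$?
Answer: $23097$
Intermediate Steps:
$g{\left(x \right)} = 5 x^{2}$ ($g{\left(x \right)} = x^{2} + 2 x 2 x = x^{2} + 4 x^{2} = 5 x^{2}$)
$g{\left(h \right)} + 4492 = 5 \left(-61\right)^{2} + 4492 = 5 \cdot 3721 + 4492 = 18605 + 4492 = 23097$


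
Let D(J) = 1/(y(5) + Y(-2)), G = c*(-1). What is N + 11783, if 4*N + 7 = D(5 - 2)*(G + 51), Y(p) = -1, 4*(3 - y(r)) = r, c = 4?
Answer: 141563/12 ≈ 11797.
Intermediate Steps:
y(r) = 3 - r/4
G = -4 (G = 4*(-1) = -4)
D(J) = 4/3 (D(J) = 1/((3 - ¼*5) - 1) = 1/((3 - 5/4) - 1) = 1/(7/4 - 1) = 1/(¾) = 4/3)
N = 167/12 (N = -7/4 + (4*(-4 + 51)/3)/4 = -7/4 + ((4/3)*47)/4 = -7/4 + (¼)*(188/3) = -7/4 + 47/3 = 167/12 ≈ 13.917)
N + 11783 = 167/12 + 11783 = 141563/12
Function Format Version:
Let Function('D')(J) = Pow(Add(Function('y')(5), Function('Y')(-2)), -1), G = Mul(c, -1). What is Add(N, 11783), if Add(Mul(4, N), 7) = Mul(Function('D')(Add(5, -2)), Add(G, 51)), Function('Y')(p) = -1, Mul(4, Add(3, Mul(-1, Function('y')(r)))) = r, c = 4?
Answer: Rational(141563, 12) ≈ 11797.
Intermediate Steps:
Function('y')(r) = Add(3, Mul(Rational(-1, 4), r))
G = -4 (G = Mul(4, -1) = -4)
Function('D')(J) = Rational(4, 3) (Function('D')(J) = Pow(Add(Add(3, Mul(Rational(-1, 4), 5)), -1), -1) = Pow(Add(Add(3, Rational(-5, 4)), -1), -1) = Pow(Add(Rational(7, 4), -1), -1) = Pow(Rational(3, 4), -1) = Rational(4, 3))
N = Rational(167, 12) (N = Add(Rational(-7, 4), Mul(Rational(1, 4), Mul(Rational(4, 3), Add(-4, 51)))) = Add(Rational(-7, 4), Mul(Rational(1, 4), Mul(Rational(4, 3), 47))) = Add(Rational(-7, 4), Mul(Rational(1, 4), Rational(188, 3))) = Add(Rational(-7, 4), Rational(47, 3)) = Rational(167, 12) ≈ 13.917)
Add(N, 11783) = Add(Rational(167, 12), 11783) = Rational(141563, 12)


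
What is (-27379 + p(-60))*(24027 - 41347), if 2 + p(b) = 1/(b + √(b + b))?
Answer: 14701415180/31 + 866*I*√30/93 ≈ 4.7424e+8 + 51.003*I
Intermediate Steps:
p(b) = -2 + 1/(b + √2*√b) (p(b) = -2 + 1/(b + √(b + b)) = -2 + 1/(b + √(2*b)) = -2 + 1/(b + √2*√b))
(-27379 + p(-60))*(24027 - 41347) = (-27379 + (1 - 2*(-60) - 2*√2*√(-60))/(-60 + √2*√(-60)))*(24027 - 41347) = (-27379 + (1 + 120 - 2*√2*2*I*√15)/(-60 + √2*(2*I*√15)))*(-17320) = (-27379 + (1 + 120 - 4*I*√30)/(-60 + 2*I*√30))*(-17320) = (-27379 + (121 - 4*I*√30)/(-60 + 2*I*√30))*(-17320) = 474204280 - 17320*(121 - 4*I*√30)/(-60 + 2*I*√30)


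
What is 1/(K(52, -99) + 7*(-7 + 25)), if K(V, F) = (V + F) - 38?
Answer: 1/41 ≈ 0.024390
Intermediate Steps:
K(V, F) = -38 + F + V (K(V, F) = (F + V) - 38 = -38 + F + V)
1/(K(52, -99) + 7*(-7 + 25)) = 1/((-38 - 99 + 52) + 7*(-7 + 25)) = 1/(-85 + 7*18) = 1/(-85 + 126) = 1/41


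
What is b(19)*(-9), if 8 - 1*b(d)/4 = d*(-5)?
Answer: -3708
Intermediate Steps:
b(d) = 32 + 20*d (b(d) = 32 - 4*d*(-5) = 32 - (-20)*d = 32 + 20*d)
b(19)*(-9) = (32 + 20*19)*(-9) = (32 + 380)*(-9) = 412*(-9) = -3708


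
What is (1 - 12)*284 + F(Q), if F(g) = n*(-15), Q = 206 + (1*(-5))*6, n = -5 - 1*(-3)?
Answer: -3094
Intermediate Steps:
n = -2 (n = -5 + 3 = -2)
Q = 176 (Q = 206 - 5*6 = 206 - 30 = 176)
F(g) = 30 (F(g) = -2*(-15) = 30)
(1 - 12)*284 + F(Q) = (1 - 12)*284 + 30 = -11*284 + 30 = -3124 + 30 = -3094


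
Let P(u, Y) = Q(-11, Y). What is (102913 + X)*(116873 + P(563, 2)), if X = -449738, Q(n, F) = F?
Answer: -40535171875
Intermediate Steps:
P(u, Y) = Y
(102913 + X)*(116873 + P(563, 2)) = (102913 - 449738)*(116873 + 2) = -346825*116875 = -40535171875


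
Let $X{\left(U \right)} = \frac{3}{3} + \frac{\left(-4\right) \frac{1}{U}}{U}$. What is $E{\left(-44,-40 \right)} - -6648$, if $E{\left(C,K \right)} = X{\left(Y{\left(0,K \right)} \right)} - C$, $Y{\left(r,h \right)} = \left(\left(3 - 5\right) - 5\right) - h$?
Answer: $\frac{7288673}{1089} \approx 6693.0$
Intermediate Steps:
$Y{\left(r,h \right)} = -7 - h$ ($Y{\left(r,h \right)} = \left(-2 - 5\right) - h = -7 - h$)
$X{\left(U \right)} = 1 - \frac{4}{U^{2}}$ ($X{\left(U \right)} = 3 \cdot \frac{1}{3} - \frac{4}{U^{2}} = 1 - \frac{4}{U^{2}}$)
$E{\left(C,K \right)} = 1 - C - \frac{4}{\left(-7 - K\right)^{2}}$ ($E{\left(C,K \right)} = \left(1 - \frac{4}{\left(-7 - K\right)^{2}}\right) - C = 1 - C - \frac{4}{\left(-7 - K\right)^{2}}$)
$E{\left(-44,-40 \right)} - -6648 = \left(1 - -44 - \frac{4}{\left(7 - 40\right)^{2}}\right) - -6648 = \left(1 + 44 - \frac{4}{1089}\right) + \left(-11077 + 17725\right) = \left(1 + 44 - \frac{4}{1089}\right) + 6648 = \frac{49001}{1089} + 6648 = \frac{7288673}{1089}$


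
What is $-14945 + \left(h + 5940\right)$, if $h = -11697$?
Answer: $-20702$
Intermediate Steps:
$-14945 + \left(h + 5940\right) = -14945 + \left(-11697 + 5940\right) = -14945 - 5757 = -20702$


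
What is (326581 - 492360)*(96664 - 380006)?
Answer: 46972153418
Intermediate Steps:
(326581 - 492360)*(96664 - 380006) = -165779*(-283342) = 46972153418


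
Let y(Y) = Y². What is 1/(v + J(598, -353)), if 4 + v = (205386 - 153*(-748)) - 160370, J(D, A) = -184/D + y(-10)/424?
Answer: 1378/219730269 ≈ 6.2713e-6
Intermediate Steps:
J(D, A) = 25/106 - 184/D (J(D, A) = -184/D + (-10)²/424 = -184/D + 100*(1/424) = -184/D + 25/106 = 25/106 - 184/D)
v = 159456 (v = -4 + ((205386 - 153*(-748)) - 160370) = -4 + ((205386 + 114444) - 160370) = -4 + (319830 - 160370) = -4 + 159460 = 159456)
1/(v + J(598, -353)) = 1/(159456 + (25/106 - 184/598)) = 1/(159456 + (25/106 - 184*1/598)) = 1/(159456 + (25/106 - 4/13)) = 1/(159456 - 99/1378) = 1/(219730269/1378) = 1378/219730269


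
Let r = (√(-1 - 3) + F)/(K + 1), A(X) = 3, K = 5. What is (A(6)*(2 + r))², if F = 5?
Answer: 285/4 + 17*I ≈ 71.25 + 17.0*I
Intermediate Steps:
r = ⅚ + I/3 (r = (√(-1 - 3) + 5)/(5 + 1) = (√(-4) + 5)/6 = (2*I + 5)*(⅙) = (5 + 2*I)*(⅙) = ⅚ + I/3 ≈ 0.83333 + 0.33333*I)
(A(6)*(2 + r))² = (3*(2 + (⅚ + I/3)))² = (3*(17/6 + I/3))² = (17/2 + I)²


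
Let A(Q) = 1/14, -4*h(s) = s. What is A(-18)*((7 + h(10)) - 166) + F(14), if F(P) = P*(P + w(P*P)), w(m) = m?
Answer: 81997/28 ≈ 2928.5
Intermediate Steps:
h(s) = -s/4
A(Q) = 1/14
F(P) = P*(P + P²) (F(P) = P*(P + P*P) = P*(P + P²))
A(-18)*((7 + h(10)) - 166) + F(14) = ((7 - ¼*10) - 166)/14 + 14²*(1 + 14) = ((7 - 5/2) - 166)/14 + 196*15 = (9/2 - 166)/14 + 2940 = (1/14)*(-323/2) + 2940 = -323/28 + 2940 = 81997/28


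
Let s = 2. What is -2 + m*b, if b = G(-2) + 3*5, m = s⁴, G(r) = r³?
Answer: 110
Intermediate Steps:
m = 16 (m = 2⁴ = 16)
b = 7 (b = (-2)³ + 3*5 = -8 + 15 = 7)
-2 + m*b = -2 + 16*7 = -2 + 112 = 110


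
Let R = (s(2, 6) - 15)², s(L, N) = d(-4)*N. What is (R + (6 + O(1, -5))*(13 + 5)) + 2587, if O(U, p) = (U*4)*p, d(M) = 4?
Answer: 2416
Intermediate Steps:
O(U, p) = 4*U*p (O(U, p) = (4*U)*p = 4*U*p)
s(L, N) = 4*N
R = 81 (R = (4*6 - 15)² = (24 - 15)² = 9² = 81)
(R + (6 + O(1, -5))*(13 + 5)) + 2587 = (81 + (6 + 4*1*(-5))*(13 + 5)) + 2587 = (81 + (6 - 20)*18) + 2587 = (81 - 14*18) + 2587 = (81 - 252) + 2587 = -171 + 2587 = 2416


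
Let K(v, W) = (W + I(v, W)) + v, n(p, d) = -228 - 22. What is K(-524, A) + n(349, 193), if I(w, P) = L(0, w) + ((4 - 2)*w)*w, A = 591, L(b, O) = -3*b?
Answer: 548969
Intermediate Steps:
I(w, P) = 2*w² (I(w, P) = -3*0 + ((4 - 2)*w)*w = 0 + (2*w)*w = 0 + 2*w² = 2*w²)
n(p, d) = -250
K(v, W) = W + v + 2*v² (K(v, W) = (W + 2*v²) + v = W + v + 2*v²)
K(-524, A) + n(349, 193) = (591 - 524 + 2*(-524)²) - 250 = (591 - 524 + 2*274576) - 250 = (591 - 524 + 549152) - 250 = 549219 - 250 = 548969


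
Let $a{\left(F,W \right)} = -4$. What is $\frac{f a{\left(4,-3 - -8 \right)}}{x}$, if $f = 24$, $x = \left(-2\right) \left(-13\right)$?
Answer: $- \frac{48}{13} \approx -3.6923$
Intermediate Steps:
$x = 26$
$\frac{f a{\left(4,-3 - -8 \right)}}{x} = \frac{24 \left(-4\right)}{26} = \left(-96\right) \frac{1}{26} = - \frac{48}{13}$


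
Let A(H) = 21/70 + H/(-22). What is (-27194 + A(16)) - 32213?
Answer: -6534817/110 ≈ -59407.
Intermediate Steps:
A(H) = 3/10 - H/22 (A(H) = 21*(1/70) + H*(-1/22) = 3/10 - H/22)
(-27194 + A(16)) - 32213 = (-27194 + (3/10 - 1/22*16)) - 32213 = (-27194 + (3/10 - 8/11)) - 32213 = (-27194 - 47/110) - 32213 = -2991387/110 - 32213 = -6534817/110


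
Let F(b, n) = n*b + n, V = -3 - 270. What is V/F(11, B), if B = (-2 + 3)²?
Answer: -91/4 ≈ -22.750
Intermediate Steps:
B = 1 (B = 1² = 1)
V = -273
F(b, n) = n + b*n (F(b, n) = b*n + n = n + b*n)
V/F(11, B) = -273/(1 + 11) = -273/(1*12) = -273/12 = -273*1/12 = -91/4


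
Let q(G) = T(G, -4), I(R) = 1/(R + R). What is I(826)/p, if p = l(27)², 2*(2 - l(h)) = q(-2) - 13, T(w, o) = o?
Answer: 1/182133 ≈ 5.4905e-6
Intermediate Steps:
I(R) = 1/(2*R)
q(G) = -4
l(h) = 21/2 (l(h) = 2 - (-4 - 13)/2 = 2 - ½*(-17) = 2 + 17/2 = 21/2)
p = 441/4 (p = (21/2)² = 441/4 ≈ 110.25)
I(826)/p = ((½)/826)/(441/4) = ((½)*(1/826))*(4/441) = (1/1652)*(4/441) = 1/182133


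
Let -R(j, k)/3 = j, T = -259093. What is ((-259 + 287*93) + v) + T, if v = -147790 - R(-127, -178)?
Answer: -380832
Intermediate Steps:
R(j, k) = -3*j
v = -148171 (v = -147790 - (-3)*(-127) = -147790 - 1*381 = -147790 - 381 = -148171)
((-259 + 287*93) + v) + T = ((-259 + 287*93) - 148171) - 259093 = ((-259 + 26691) - 148171) - 259093 = (26432 - 148171) - 259093 = -121739 - 259093 = -380832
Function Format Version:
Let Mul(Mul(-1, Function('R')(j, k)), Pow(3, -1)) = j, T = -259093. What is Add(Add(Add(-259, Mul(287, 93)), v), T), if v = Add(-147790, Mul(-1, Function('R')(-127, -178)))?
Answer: -380832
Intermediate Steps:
Function('R')(j, k) = Mul(-3, j)
v = -148171 (v = Add(-147790, Mul(-1, Mul(-3, -127))) = Add(-147790, Mul(-1, 381)) = Add(-147790, -381) = -148171)
Add(Add(Add(-259, Mul(287, 93)), v), T) = Add(Add(Add(-259, Mul(287, 93)), -148171), -259093) = Add(Add(Add(-259, 26691), -148171), -259093) = Add(Add(26432, -148171), -259093) = Add(-121739, -259093) = -380832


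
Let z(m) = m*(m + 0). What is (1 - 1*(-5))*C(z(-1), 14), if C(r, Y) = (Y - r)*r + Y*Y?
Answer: 1254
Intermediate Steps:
z(m) = m² (z(m) = m*m = m²)
C(r, Y) = Y² + r*(Y - r) (C(r, Y) = r*(Y - r) + Y² = Y² + r*(Y - r))
(1 - 1*(-5))*C(z(-1), 14) = (1 - 1*(-5))*(14² - ((-1)²)² + 14*(-1)²) = (1 + 5)*(196 - 1*1² + 14*1) = 6*(196 - 1*1 + 14) = 6*(196 - 1 + 14) = 6*209 = 1254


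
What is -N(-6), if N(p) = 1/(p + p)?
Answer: 1/12 ≈ 0.083333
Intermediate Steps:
N(p) = 1/(2*p)
-N(-6) = -1/(2*(-6)) = -(-1)/(2*6) = -1*(-1/12) = 1/12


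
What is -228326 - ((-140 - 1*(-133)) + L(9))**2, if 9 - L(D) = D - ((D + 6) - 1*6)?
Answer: -228330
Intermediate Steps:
L(D) = 9 (L(D) = 9 - (D - ((D + 6) - 1*6)) = 9 - (D - ((6 + D) - 6)) = 9 - (D - D) = 9 - 1*0 = 9 + 0 = 9)
-228326 - ((-140 - 1*(-133)) + L(9))**2 = -228326 - ((-140 - 1*(-133)) + 9)**2 = -228326 - ((-140 + 133) + 9)**2 = -228326 - (-7 + 9)**2 = -228326 - 1*2**2 = -228326 - 1*4 = -228326 - 4 = -228330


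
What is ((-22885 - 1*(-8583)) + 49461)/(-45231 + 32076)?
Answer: -35159/13155 ≈ -2.6727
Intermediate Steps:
((-22885 - 1*(-8583)) + 49461)/(-45231 + 32076) = ((-22885 + 8583) + 49461)/(-13155) = (-14302 + 49461)*(-1/13155) = 35159*(-1/13155) = -35159/13155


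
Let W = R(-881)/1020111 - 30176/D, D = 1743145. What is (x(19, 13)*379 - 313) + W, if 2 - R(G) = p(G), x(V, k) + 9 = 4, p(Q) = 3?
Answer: -3926299451734441/1778201389095 ≈ -2208.0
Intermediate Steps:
x(V, k) = -5 (x(V, k) = -9 + 4 = -5)
R(G) = -1 (R(G) = 2 - 1*3 = 2 - 3 = -1)
W = -30784612681/1778201389095 (W = -1/1020111 - 30176/1743145 = -30784612681/1778201389095 ≈ -0.017312)
(x(19, 13)*379 - 313) + W = (-5*379 - 313) - 30784612681/1778201389095 = (-1895 - 313) - 30784612681/1778201389095 = -2208 - 30784612681/1778201389095 = -3926299451734441/1778201389095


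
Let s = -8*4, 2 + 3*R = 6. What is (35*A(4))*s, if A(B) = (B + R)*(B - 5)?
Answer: 17920/3 ≈ 5973.3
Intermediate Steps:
R = 4/3 (R = -2/3 + (1/3)*6 = -2/3 + 2 = 4/3 ≈ 1.3333)
A(B) = (-5 + B)*(4/3 + B) (A(B) = (B + 4/3)*(B - 5) = (4/3 + B)*(-5 + B) = (-5 + B)*(4/3 + B))
s = -32
(35*A(4))*s = (35*(-20/3 + 4**2 - 11/3*4))*(-32) = (35*(-20/3 + 16 - 44/3))*(-32) = (35*(-16/3))*(-32) = -560/3*(-32) = 17920/3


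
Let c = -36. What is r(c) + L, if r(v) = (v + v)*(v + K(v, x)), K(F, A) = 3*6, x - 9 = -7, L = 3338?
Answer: 4634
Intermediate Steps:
x = 2 (x = 9 - 7 = 2)
K(F, A) = 18
r(v) = 2*v*(18 + v) (r(v) = (v + v)*(v + 18) = (2*v)*(18 + v) = 2*v*(18 + v))
r(c) + L = 2*(-36)*(18 - 36) + 3338 = 2*(-36)*(-18) + 3338 = 1296 + 3338 = 4634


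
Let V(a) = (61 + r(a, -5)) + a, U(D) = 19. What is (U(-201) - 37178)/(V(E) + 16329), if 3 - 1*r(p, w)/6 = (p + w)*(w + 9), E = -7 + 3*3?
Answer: -37159/16482 ≈ -2.2545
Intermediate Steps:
E = 2 (E = -7 + 9 = 2)
r(p, w) = 18 - 6*(9 + w)*(p + w) (r(p, w) = 18 - 6*(p + w)*(w + 9) = 18 - 6*(p + w)*(9 + w) = 18 - 6*(9 + w)*(p + w))
V(a) = 199 - 23*a (V(a) = (61 + (18 - 54*a - 54*(-5) - 6*(-5)² - 6*a*(-5))) + a = (61 + (18 - 54*a + 270 - 6*25 + 30*a)) + a = (61 + (18 - 54*a + 270 - 150 + 30*a)) + a = (61 + (138 - 24*a)) + a = (199 - 24*a) + a = 199 - 23*a)
(U(-201) - 37178)/(V(E) + 16329) = (19 - 37178)/((199 - 23*2) + 16329) = -37159/((199 - 46) + 16329) = -37159/(153 + 16329) = -37159/16482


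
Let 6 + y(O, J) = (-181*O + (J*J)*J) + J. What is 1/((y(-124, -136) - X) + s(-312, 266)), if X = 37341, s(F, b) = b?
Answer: -1/2530229 ≈ -3.9522e-7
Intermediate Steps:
y(O, J) = -6 + J + J**3 - 181*O (y(O, J) = -6 + ((-181*O + (J*J)*J) + J) = -6 + ((-181*O + J**2*J) + J) = -6 + ((-181*O + J**3) + J) = -6 + ((J**3 - 181*O) + J) = -6 + (J + J**3 - 181*O) = -6 + J + J**3 - 181*O)
1/((y(-124, -136) - X) + s(-312, 266)) = 1/(((-6 - 136 + (-136)**3 - 181*(-124)) - 1*37341) + 266) = 1/(((-6 - 136 - 2515456 + 22444) - 37341) + 266) = 1/((-2493154 - 37341) + 266) = 1/(-2530495 + 266) = 1/(-2530229) = -1/2530229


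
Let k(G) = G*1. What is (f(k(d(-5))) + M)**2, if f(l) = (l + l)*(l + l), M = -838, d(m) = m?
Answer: 544644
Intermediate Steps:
k(G) = G
f(l) = 4*l**2 (f(l) = (2*l)*(2*l) = 4*l**2)
(f(k(d(-5))) + M)**2 = (4*(-5)**2 - 838)**2 = (4*25 - 838)**2 = (100 - 838)**2 = (-738)**2 = 544644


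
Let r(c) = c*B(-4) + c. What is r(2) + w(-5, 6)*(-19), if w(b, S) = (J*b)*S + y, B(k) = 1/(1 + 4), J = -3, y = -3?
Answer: -8253/5 ≈ -1650.6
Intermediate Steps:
B(k) = 1/5
w(b, S) = -3 - 3*S*b (w(b, S) = (-3*b)*S - 3 = -3*S*b - 3 = -3 - 3*S*b)
r(c) = 6*c/5 (r(c) = c*(1/5) + c = c/5 + c = 6*c/5)
r(2) + w(-5, 6)*(-19) = (6/5)*2 + (-3 - 3*6*(-5))*(-19) = 12/5 + (-3 + 90)*(-19) = 12/5 + 87*(-19) = 12/5 - 1653 = -8253/5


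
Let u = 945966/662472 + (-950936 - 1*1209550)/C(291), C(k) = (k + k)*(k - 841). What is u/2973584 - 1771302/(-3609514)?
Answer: 7756503042565682540177/15805915327443195028800 ≈ 0.49073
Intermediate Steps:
C(k) = 2*k*(-841 + k) (C(k) = (2*k)*(-841 + k) = 2*k*(-841 + k))
u = 24084238861/2945240100 (u = 945966/662472 + (-950936 - 1*1209550)/((2*291*(-841 + 291))) = 945966*(1/662472) + (-950936 - 1209550)/((2*291*(-550))) = 157661/110412 - 2160486/(-320100) = 157661/110412 - 2160486*(-1/320100) = 157661/110412 + 360081/53350 = 24084238861/2945240100 ≈ 8.1773)
u/2973584 - 1771302/(-3609514) = (24084238861/2945240100)/2973584 - 1771302/(-3609514) = (24084238861/2945240100)*(1/2973584) - 1771302*(-1/3609514) = 24084238861/8757918837518400 + 885651/1804757 = 7756503042565682540177/15805915327443195028800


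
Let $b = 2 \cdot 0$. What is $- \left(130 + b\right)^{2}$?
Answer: $-16900$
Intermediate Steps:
$b = 0$
$- \left(130 + b\right)^{2} = - \left(130 + 0\right)^{2} = - 130^{2} = \left(-1\right) 16900 = -16900$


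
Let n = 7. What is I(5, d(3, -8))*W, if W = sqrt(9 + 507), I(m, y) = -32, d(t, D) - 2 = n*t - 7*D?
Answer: -64*sqrt(129) ≈ -726.90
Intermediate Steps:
d(t, D) = 2 - 7*D + 7*t (d(t, D) = 2 + (7*t - 7*D) = 2 + (-7*D + 7*t) = 2 - 7*D + 7*t)
W = 2*sqrt(129) (W = sqrt(516) = 2*sqrt(129) ≈ 22.716)
I(5, d(3, -8))*W = -64*sqrt(129)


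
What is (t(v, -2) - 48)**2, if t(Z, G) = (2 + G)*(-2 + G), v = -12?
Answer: 2304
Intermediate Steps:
t(Z, G) = (-2 + G)*(2 + G)
(t(v, -2) - 48)**2 = ((-4 + (-2)**2) - 48)**2 = ((-4 + 4) - 48)**2 = (0 - 48)**2 = (-48)**2 = 2304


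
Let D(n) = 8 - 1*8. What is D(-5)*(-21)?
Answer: 0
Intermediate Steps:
D(n) = 0 (D(n) = 8 - 8 = 0)
D(-5)*(-21) = 0*(-21) = 0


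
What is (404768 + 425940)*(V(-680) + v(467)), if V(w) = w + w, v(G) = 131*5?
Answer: -585649140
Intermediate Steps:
v(G) = 655
V(w) = 2*w
(404768 + 425940)*(V(-680) + v(467)) = (404768 + 425940)*(2*(-680) + 655) = 830708*(-1360 + 655) = 830708*(-705) = -585649140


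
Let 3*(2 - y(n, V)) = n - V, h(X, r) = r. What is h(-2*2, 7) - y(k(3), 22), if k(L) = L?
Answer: -4/3 ≈ -1.3333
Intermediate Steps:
y(n, V) = 2 - n/3 + V/3 (y(n, V) = 2 - (n - V)/3 = 2 + (-n/3 + V/3) = 2 - n/3 + V/3)
h(-2*2, 7) - y(k(3), 22) = 7 - (2 - ⅓*3 + (⅓)*22) = 7 - (2 - 1 + 22/3) = 7 - 1*25/3 = 7 - 25/3 = -4/3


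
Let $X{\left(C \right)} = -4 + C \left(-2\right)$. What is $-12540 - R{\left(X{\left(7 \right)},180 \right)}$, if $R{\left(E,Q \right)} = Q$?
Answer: $-12720$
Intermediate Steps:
$X{\left(C \right)} = -4 - 2 C$
$-12540 - R{\left(X{\left(7 \right)},180 \right)} = -12540 - 180 = -12720$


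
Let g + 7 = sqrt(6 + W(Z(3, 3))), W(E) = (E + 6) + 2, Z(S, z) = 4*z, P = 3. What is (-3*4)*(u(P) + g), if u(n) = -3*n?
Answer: 192 - 12*sqrt(26) ≈ 130.81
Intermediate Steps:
W(E) = 8 + E (W(E) = (6 + E) + 2 = 8 + E)
g = -7 + sqrt(26) (g = -7 + sqrt(6 + (8 + 4*3)) = -7 + sqrt(6 + (8 + 12)) = -7 + sqrt(6 + 20) = -7 + sqrt(26) ≈ -1.9010)
(-3*4)*(u(P) + g) = (-3*4)*(-3*3 + (-7 + sqrt(26))) = -12*(-9 + (-7 + sqrt(26))) = -12*(-16 + sqrt(26)) = 192 - 12*sqrt(26)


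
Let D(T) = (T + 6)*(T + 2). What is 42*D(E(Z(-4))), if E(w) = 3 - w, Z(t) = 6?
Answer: -126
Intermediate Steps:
D(T) = (2 + T)*(6 + T) (D(T) = (6 + T)*(2 + T) = (2 + T)*(6 + T))
42*D(E(Z(-4))) = 42*(12 + (3 - 1*6)² + 8*(3 - 1*6)) = 42*(12 + (3 - 6)² + 8*(3 - 6)) = 42*(12 + (-3)² + 8*(-3)) = 42*(12 + 9 - 24) = 42*(-3) = -126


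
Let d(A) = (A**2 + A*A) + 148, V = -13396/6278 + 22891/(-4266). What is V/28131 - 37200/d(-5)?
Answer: -778517516541287/4143716385534 ≈ -187.88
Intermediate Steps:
V = -100428517/13390974 (V = -13396*1/6278 + 22891*(-1/4266) = -6698/3139 - 22891/4266 = -100428517/13390974 ≈ -7.4997)
d(A) = 148 + 2*A**2 (d(A) = (A**2 + A**2) + 148 = 2*A**2 + 148 = 148 + 2*A**2)
V/28131 - 37200/d(-5) = -100428517/13390974/28131 - 37200/(148 + 2*(-5)**2) = -100428517/13390974*1/28131 - 37200/(148 + 2*25) = -100428517/376701489594 - 37200/(148 + 50) = -100428517/376701489594 - 37200/198 = -100428517/376701489594 - 37200*1/198 = -100428517/376701489594 - 6200/33 = -778517516541287/4143716385534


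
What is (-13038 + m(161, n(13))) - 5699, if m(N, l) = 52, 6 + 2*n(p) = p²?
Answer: -18685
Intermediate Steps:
n(p) = -3 + p²/2
(-13038 + m(161, n(13))) - 5699 = (-13038 + 52) - 5699 = -12986 - 5699 = -18685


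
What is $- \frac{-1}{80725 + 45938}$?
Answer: $\frac{1}{126663} \approx 7.895 \cdot 10^{-6}$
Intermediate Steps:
$- \frac{-1}{80725 + 45938} = - \frac{-1}{126663} = \left(-1\right) \left(- \frac{1}{126663}\right) = \frac{1}{126663}$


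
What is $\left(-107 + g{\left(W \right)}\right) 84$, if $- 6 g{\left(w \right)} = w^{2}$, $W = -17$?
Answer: $-13034$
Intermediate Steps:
$g{\left(w \right)} = - \frac{w^{2}}{6}$
$\left(-107 + g{\left(W \right)}\right) 84 = \left(-107 - \frac{\left(-17\right)^{2}}{6}\right) 84 = \left(-107 - \frac{289}{6}\right) 84 = \left(- \frac{931}{6}\right) 84 = -13034$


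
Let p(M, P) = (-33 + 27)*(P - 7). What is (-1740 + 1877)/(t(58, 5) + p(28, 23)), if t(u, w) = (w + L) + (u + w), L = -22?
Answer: -137/50 ≈ -2.7400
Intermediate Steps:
t(u, w) = -22 + u + 2*w (t(u, w) = (w - 22) + (u + w) = (-22 + w) + (u + w) = -22 + u + 2*w)
p(M, P) = 42 - 6*P (p(M, P) = -6*(-7 + P) = 42 - 6*P)
(-1740 + 1877)/(t(58, 5) + p(28, 23)) = (-1740 + 1877)/((-22 + 58 + 2*5) + (42 - 6*23)) = 137/((-22 + 58 + 10) + (42 - 138)) = 137/(46 - 96) = 137/(-50) = 137*(-1/50) = -137/50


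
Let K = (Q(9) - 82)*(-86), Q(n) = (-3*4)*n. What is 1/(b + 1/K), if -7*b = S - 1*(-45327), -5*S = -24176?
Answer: -114380/819650341 ≈ -0.00013955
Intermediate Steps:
Q(n) = -12*n
S = 24176/5 (S = -⅕*(-24176) = 24176/5 ≈ 4835.2)
b = -250811/35 (b = -(24176/5 - 1*(-45327))/7 = -(24176/5 + 45327)/7 = -⅐*250811/5 = -250811/35 ≈ -7166.0)
K = 16340 (K = (-12*9 - 82)*(-86) = (-108 - 82)*(-86) = -190*(-86) = 16340)
1/(b + 1/K) = 1/(-250811/35 + 1/16340) = 1/(-819650341/114380) = -114380/819650341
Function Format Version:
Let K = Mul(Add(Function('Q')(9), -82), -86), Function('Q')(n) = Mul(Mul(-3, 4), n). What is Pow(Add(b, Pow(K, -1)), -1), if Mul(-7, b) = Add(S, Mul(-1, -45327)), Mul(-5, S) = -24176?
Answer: Rational(-114380, 819650341) ≈ -0.00013955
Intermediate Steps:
Function('Q')(n) = Mul(-12, n)
S = Rational(24176, 5) (S = Mul(Rational(-1, 5), -24176) = Rational(24176, 5) ≈ 4835.2)
b = Rational(-250811, 35) (b = Mul(Rational(-1, 7), Add(Rational(24176, 5), Mul(-1, -45327))) = Mul(Rational(-1, 7), Add(Rational(24176, 5), 45327)) = Mul(Rational(-1, 7), Rational(250811, 5)) = Rational(-250811, 35) ≈ -7166.0)
K = 16340 (K = Mul(Add(Mul(-12, 9), -82), -86) = Mul(Add(-108, -82), -86) = Mul(-190, -86) = 16340)
Pow(Add(b, Pow(K, -1)), -1) = Pow(Add(Rational(-250811, 35), Pow(16340, -1)), -1) = Pow(Add(Rational(-250811, 35), Rational(1, 16340)), -1) = Pow(Rational(-819650341, 114380), -1) = Rational(-114380, 819650341)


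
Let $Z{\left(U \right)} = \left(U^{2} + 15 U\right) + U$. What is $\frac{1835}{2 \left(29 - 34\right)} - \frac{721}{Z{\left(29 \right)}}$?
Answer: $- \frac{480377}{2610} \approx -184.05$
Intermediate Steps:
$Z{\left(U \right)} = U^{2} + 16 U$
$\frac{1835}{2 \left(29 - 34\right)} - \frac{721}{Z{\left(29 \right)}} = \frac{1835}{2 \left(29 - 34\right)} - \frac{721}{29 \left(16 + 29\right)} = \frac{1835}{2 \left(-5\right)} - \frac{721}{29 \cdot 45} = \frac{1835}{-10} - \frac{721}{1305} = 1835 \left(- \frac{1}{10}\right) - \frac{721}{1305} = - \frac{367}{2} - \frac{721}{1305} = - \frac{480377}{2610}$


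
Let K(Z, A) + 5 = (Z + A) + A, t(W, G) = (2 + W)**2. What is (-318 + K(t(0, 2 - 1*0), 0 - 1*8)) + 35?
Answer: -300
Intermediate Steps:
K(Z, A) = -5 + Z + 2*A (K(Z, A) = -5 + ((Z + A) + A) = -5 + ((A + Z) + A) = -5 + (Z + 2*A) = -5 + Z + 2*A)
(-318 + K(t(0, 2 - 1*0), 0 - 1*8)) + 35 = (-318 + (-5 + (2 + 0)**2 + 2*(0 - 1*8))) + 35 = (-318 + (-5 + 2**2 + 2*(0 - 8))) + 35 = (-318 + (-5 + 4 + 2*(-8))) + 35 = (-318 + (-5 + 4 - 16)) + 35 = (-318 - 17) + 35 = -335 + 35 = -300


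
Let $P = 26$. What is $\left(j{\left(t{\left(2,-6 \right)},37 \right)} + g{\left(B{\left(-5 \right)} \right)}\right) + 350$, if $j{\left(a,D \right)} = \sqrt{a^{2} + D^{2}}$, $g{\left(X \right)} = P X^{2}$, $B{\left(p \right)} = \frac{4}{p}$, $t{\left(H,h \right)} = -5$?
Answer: $\frac{9166}{25} + \sqrt{1394} \approx 403.98$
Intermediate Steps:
$g{\left(X \right)} = 26 X^{2}$
$j{\left(a,D \right)} = \sqrt{D^{2} + a^{2}}$
$\left(j{\left(t{\left(2,-6 \right)},37 \right)} + g{\left(B{\left(-5 \right)} \right)}\right) + 350 = \left(\sqrt{37^{2} + \left(-5\right)^{2}} + 26 \left(\frac{4}{-5}\right)^{2}\right) + 350 = \left(\sqrt{1369 + 25} + 26 \left(4 \left(- \frac{1}{5}\right)\right)^{2}\right) + 350 = \left(\sqrt{1394} + 26 \left(- \frac{4}{5}\right)^{2}\right) + 350 = \left(\sqrt{1394} + 26 \cdot \frac{16}{25}\right) + 350 = \left(\sqrt{1394} + \frac{416}{25}\right) + 350 = \left(\frac{416}{25} + \sqrt{1394}\right) + 350 = \frac{9166}{25} + \sqrt{1394}$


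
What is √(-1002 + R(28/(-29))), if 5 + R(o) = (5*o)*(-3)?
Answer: I*√834707/29 ≈ 31.504*I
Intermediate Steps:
R(o) = -5 - 15*o (R(o) = -5 + (5*o)*(-3) = -5 - 15*o)
√(-1002 + R(28/(-29))) = √(-1002 + (-5 - 420/(-29))) = √(-1002 + (-5 - 420*(-1)/29)) = √(-1002 + (-5 - 15*(-28/29))) = √(-1002 + (-5 + 420/29)) = √(-1002 + 275/29) = √(-28783/29) = I*√834707/29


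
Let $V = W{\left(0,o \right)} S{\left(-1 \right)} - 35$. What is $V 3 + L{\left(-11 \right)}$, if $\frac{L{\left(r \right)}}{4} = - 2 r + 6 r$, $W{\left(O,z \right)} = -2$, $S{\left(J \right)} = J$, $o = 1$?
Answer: $-275$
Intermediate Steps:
$L{\left(r \right)} = 16 r$ ($L{\left(r \right)} = 4 \left(- 2 r + 6 r\right) = 4 \cdot 4 r = 16 r$)
$V = -33$ ($V = \left(-2\right) \left(-1\right) - 35 = 2 - 35 = -33$)
$V 3 + L{\left(-11 \right)} = \left(-33\right) 3 + 16 \left(-11\right) = -99 - 176 = -275$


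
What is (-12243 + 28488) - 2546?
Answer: 13699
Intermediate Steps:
(-12243 + 28488) - 2546 = 16245 - 2546 = 13699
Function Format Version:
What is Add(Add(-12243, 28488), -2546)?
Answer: 13699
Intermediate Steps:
Add(Add(-12243, 28488), -2546) = Add(16245, -2546) = 13699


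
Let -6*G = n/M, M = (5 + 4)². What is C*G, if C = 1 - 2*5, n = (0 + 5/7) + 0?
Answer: 5/378 ≈ 0.013228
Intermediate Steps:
n = 5/7 (n = (0 + 5*(⅐)) + 0 = (0 + 5/7) + 0 = 5/7 + 0 = 5/7 ≈ 0.71429)
C = -9 (C = 1 - 10 = -9)
M = 81 (M = 9² = 81)
G = -5/3402 (G = -5/(42*81) = -⅙*5/567 = -5/3402 ≈ -0.0014697)
C*G = -9*(-5/3402) = 5/378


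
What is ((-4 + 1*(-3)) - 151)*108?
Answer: -17064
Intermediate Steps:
((-4 + 1*(-3)) - 151)*108 = ((-4 - 3) - 151)*108 = (-7 - 151)*108 = -158*108 = -17064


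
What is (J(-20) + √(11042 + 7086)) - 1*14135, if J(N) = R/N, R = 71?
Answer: -282771/20 + 4*√1133 ≈ -14004.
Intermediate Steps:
J(N) = 71/N
(J(-20) + √(11042 + 7086)) - 1*14135 = (71/(-20) + √(11042 + 7086)) - 1*14135 = (71*(-1/20) + √18128) - 14135 = (-71/20 + 4*√1133) - 14135 = -282771/20 + 4*√1133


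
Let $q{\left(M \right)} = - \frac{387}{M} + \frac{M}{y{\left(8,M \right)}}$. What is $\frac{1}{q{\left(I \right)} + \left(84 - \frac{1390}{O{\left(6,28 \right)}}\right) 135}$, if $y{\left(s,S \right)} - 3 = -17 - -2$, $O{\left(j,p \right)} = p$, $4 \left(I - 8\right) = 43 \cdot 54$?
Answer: $\frac{197736}{907314605} \approx 0.00021794$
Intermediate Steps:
$I = \frac{1177}{2}$ ($I = 8 + \frac{43 \cdot 54}{4} = 8 + \frac{1}{4} \cdot 2322 = 8 + \frac{1161}{2} = \frac{1177}{2} \approx 588.5$)
$y{\left(s,S \right)} = -12$ ($y{\left(s,S \right)} = 3 - 15 = -12$)
$q{\left(M \right)} = - \frac{387}{M} - \frac{M}{12}$ ($q{\left(M \right)} = - \frac{387}{M} + \frac{M}{-12} = - \frac{387}{M} + M \left(- \frac{1}{12}\right) = - \frac{387}{M} - \frac{M}{12}$)
$\frac{1}{q{\left(I \right)} + \left(84 - \frac{1390}{O{\left(6,28 \right)}}\right) 135} = \frac{1}{\left(- \frac{387}{\frac{1177}{2}} - \frac{1177}{24}\right) + \left(84 - \frac{1390}{28}\right) 135} = \frac{1}{\left(\left(-387\right) \frac{2}{1177} - \frac{1177}{24}\right) + \left(84 - \frac{695}{14}\right) 135} = \frac{1}{\left(- \frac{774}{1177} - \frac{1177}{24}\right) + \left(84 - \frac{695}{14}\right) 135} = \frac{1}{- \frac{1403905}{28248} + \frac{481}{14} \cdot 135} = \frac{1}{- \frac{1403905}{28248} + \frac{64935}{14}} = \frac{1}{\frac{907314605}{197736}} = \frac{197736}{907314605}$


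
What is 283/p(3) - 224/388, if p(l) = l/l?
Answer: 27395/97 ≈ 282.42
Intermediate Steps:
p(l) = 1
283/p(3) - 224/388 = 283/1 - 224/388 = 283*1 - 224*1/388 = 283 - 56/97 = 27395/97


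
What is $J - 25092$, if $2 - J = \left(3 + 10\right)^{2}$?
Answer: $-25259$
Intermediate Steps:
$J = -167$ ($J = 2 - \left(3 + 10\right)^{2} = 2 - 13^{2} = 2 - 169 = -167$)
$J - 25092 = -167 - 25092 = -25259$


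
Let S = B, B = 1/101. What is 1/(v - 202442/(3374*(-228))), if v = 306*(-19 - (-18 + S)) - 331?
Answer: -38848236/24853801627 ≈ -0.0015631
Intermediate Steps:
B = 1/101 ≈ 0.0099010
S = 1/101 ≈ 0.0099010
v = -64643/101 (v = 306*(-19 - (-18 + 1/101)) - 331 = 306*(-19 - 1*(-1817/101)) - 331 = 306*(-19 + 1817/101) - 331 = 306*(-102/101) - 331 = -31212/101 - 331 = -64643/101 ≈ -640.03)
1/(v - 202442/(3374*(-228))) = 1/(-64643/101 - 202442/(3374*(-228))) = 1/(-64643/101 - 202442/(-769272)) = 1/(-64643/101 - 202442*(-1/769272)) = 1/(-64643/101 + 101221/384636) = 1/(-24853801627/38848236) = -38848236/24853801627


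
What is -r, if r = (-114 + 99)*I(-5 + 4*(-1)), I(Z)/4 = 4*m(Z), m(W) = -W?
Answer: 2160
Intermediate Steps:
I(Z) = -16*Z (I(Z) = 4*(4*(-Z)) = 4*(-4*Z) = -16*Z)
r = -2160 (r = (-114 + 99)*(-16*(-5 + 4*(-1))) = -(-240)*(-5 - 4) = -(-240)*(-9) = -15*144 = -2160)
-r = -1*(-2160) = 2160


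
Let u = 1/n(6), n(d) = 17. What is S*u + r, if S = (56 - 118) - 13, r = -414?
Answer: -7113/17 ≈ -418.41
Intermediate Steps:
u = 1/17 ≈ 0.058824
S = -75 (S = -62 - 13 = -75)
S*u + r = -75*1/17 - 414 = -75/17 - 414 = -7113/17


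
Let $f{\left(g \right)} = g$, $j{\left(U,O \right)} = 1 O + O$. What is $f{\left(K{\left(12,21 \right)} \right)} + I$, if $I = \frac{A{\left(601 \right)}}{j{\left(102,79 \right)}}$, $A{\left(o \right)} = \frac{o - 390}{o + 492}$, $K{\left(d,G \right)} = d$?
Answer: $\frac{2072539}{172694} \approx 12.001$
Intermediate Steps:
$j{\left(U,O \right)} = 2 O$ ($j{\left(U,O \right)} = O + O = 2 O$)
$A{\left(o \right)} = \frac{-390 + o}{492 + o}$
$I = \frac{211}{172694}$ ($I = \frac{\frac{1}{492 + 601} \left(-390 + 601\right)}{2 \cdot 79} = \frac{\frac{1}{1093} \cdot 211}{158} = \frac{1}{1093} \cdot 211 \cdot \frac{1}{158} = \frac{211}{1093} \cdot \frac{1}{158} = \frac{211}{172694} \approx 0.0012218$)
$f{\left(K{\left(12,21 \right)} \right)} + I = 12 + \frac{211}{172694} = \frac{2072539}{172694}$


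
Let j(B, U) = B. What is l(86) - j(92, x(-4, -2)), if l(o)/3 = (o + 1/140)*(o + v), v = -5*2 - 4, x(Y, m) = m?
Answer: 646994/35 ≈ 18486.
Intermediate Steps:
v = -14 (v = -10 - 4 = -14)
l(o) = 3*(-14 + o)*(1/140 + o) (l(o) = 3*((o + 1/140)*(o - 14)) = 3*((o + 1/140)*(-14 + o)) = 3*((1/140 + o)*(-14 + o)) = 3*((-14 + o)*(1/140 + o)) = 3*(-14 + o)*(1/140 + o))
l(86) - j(92, x(-4, -2)) = (-3/10 + 3*86² - 5877/140*86) - 1*92 = (-3/10 + 3*7396 - 252711/70) - 92 = (-3/10 + 22188 - 252711/70) - 92 = 650214/35 - 92 = 646994/35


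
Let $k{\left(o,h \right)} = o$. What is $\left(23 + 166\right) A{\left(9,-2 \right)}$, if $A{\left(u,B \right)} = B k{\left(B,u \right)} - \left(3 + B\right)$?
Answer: $567$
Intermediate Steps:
$A{\left(u,B \right)} = -3 + B^{2} - B$ ($A{\left(u,B \right)} = B B - \left(3 + B\right) = B^{2} - \left(3 + B\right) = -3 + B^{2} - B$)
$\left(23 + 166\right) A{\left(9,-2 \right)} = \left(23 + 166\right) \left(-3 + \left(-2\right)^{2} - -2\right) = 189 \left(-3 + 4 + 2\right) = 189 \cdot 3 = 567$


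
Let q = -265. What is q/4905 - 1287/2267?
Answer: -1382698/2223927 ≈ -0.62174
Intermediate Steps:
q/4905 - 1287/2267 = -265/4905 - 1287/2267 = -265*1/4905 - 1287*1/2267 = -53/981 - 1287/2267 = -1382698/2223927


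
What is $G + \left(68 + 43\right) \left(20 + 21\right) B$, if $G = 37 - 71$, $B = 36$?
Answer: $163802$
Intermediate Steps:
$G = -34$
$G + \left(68 + 43\right) \left(20 + 21\right) B = -34 + \left(68 + 43\right) \left(20 + 21\right) 36 = -34 + 111 \cdot 41 \cdot 36 = -34 + 4551 \cdot 36 = -34 + 163836 = 163802$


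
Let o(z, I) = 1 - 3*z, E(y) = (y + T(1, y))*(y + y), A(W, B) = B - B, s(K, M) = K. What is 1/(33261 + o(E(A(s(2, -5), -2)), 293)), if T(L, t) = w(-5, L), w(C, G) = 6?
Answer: 1/33262 ≈ 3.0064e-5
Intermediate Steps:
T(L, t) = 6
A(W, B) = 0
E(y) = 2*y*(6 + y) (E(y) = (y + 6)*(y + y) = (6 + y)*(2*y) = 2*y*(6 + y))
1/(33261 + o(E(A(s(2, -5), -2)), 293)) = 1/(33261 + (1 - 6*0*(6 + 0))) = 1/(33261 + (1 - 6*0*6)) = 1/(33261 + (1 - 3*0)) = 1/(33261 + (1 + 0)) = 1/(33261 + 1) = 1/33262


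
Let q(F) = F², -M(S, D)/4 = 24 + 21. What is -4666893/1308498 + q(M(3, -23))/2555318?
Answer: -1980500058629/557271415394 ≈ -3.5539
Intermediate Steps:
M(S, D) = -180 (M(S, D) = -4*(24 + 21) = -4*45 = -180)
-4666893/1308498 + q(M(3, -23))/2555318 = -4666893/1308498 + (-180)²/2555318 = -4666893*1/1308498 + 32400*(1/2555318) = -1555631/436166 + 16200/1277659 = -1980500058629/557271415394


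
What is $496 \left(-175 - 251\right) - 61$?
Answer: $-211357$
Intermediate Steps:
$496 \left(-175 - 251\right) - 61 = 496 \left(-426\right) - 61 = -211296 - 61 = -211357$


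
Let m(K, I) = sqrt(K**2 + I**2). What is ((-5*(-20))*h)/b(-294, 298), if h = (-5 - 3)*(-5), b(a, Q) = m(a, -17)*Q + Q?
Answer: -500/3230469 + 2500*sqrt(3469)/3230469 ≈ 0.045425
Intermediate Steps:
m(K, I) = sqrt(I**2 + K**2)
b(a, Q) = Q + Q*sqrt(289 + a**2) (b(a, Q) = sqrt((-17)**2 + a**2)*Q + Q = sqrt(289 + a**2)*Q + Q = Q*sqrt(289 + a**2) + Q = Q + Q*sqrt(289 + a**2))
h = 40 (h = -8*(-5) = 40)
((-5*(-20))*h)/b(-294, 298) = (-5*(-20)*40)/((298*(1 + sqrt(289 + (-294)**2)))) = (100*40)/((298*(1 + sqrt(289 + 86436)))) = 4000/((298*(1 + sqrt(86725)))) = 4000/((298*(1 + 5*sqrt(3469)))) = 4000/(298 + 1490*sqrt(3469))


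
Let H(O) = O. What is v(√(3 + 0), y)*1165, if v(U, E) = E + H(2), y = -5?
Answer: -3495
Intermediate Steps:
v(U, E) = 2 + E (v(U, E) = E + 2 = 2 + E)
v(√(3 + 0), y)*1165 = (2 - 5)*1165 = -3*1165 = -3495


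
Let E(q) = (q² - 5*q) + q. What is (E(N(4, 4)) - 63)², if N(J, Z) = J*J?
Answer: 16641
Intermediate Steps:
N(J, Z) = J²
E(q) = q² - 4*q
(E(N(4, 4)) - 63)² = (4²*(-4 + 4²) - 63)² = (16*(-4 + 16) - 63)² = (16*12 - 63)² = (192 - 63)² = 129² = 16641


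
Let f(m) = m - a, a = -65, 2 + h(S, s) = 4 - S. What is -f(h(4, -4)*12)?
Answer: -41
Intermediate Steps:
h(S, s) = 2 - S (h(S, s) = -2 + (4 - S) = 2 - S)
f(m) = 65 + m (f(m) = m - 1*(-65) = m + 65 = 65 + m)
-f(h(4, -4)*12) = -(65 + (2 - 1*4)*12) = -(65 + (2 - 4)*12) = -(65 - 2*12) = -(65 - 24) = -1*41 = -41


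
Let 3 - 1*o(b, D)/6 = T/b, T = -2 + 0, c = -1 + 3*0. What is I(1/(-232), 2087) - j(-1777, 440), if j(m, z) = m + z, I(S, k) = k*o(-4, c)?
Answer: 32642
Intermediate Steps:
c = -1 (c = -1 + 0 = -1)
T = -2
o(b, D) = 18 + 12/b (o(b, D) = 18 - (-12)/b = 18 + 12/b)
I(S, k) = 15*k (I(S, k) = k*(18 + 12/(-4)) = k*(18 + 12*(-¼)) = k*(18 - 3) = k*15 = 15*k)
I(1/(-232), 2087) - j(-1777, 440) = 15*2087 - (-1777 + 440) = 31305 - 1*(-1337) = 31305 + 1337 = 32642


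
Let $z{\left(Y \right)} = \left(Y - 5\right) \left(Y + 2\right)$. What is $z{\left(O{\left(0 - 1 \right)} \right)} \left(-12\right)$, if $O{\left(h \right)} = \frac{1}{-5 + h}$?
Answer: $\frac{341}{3} \approx 113.67$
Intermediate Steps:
$z{\left(Y \right)} = \left(-5 + Y\right) \left(2 + Y\right)$
$z{\left(O{\left(0 - 1 \right)} \right)} \left(-12\right) = \left(-10 + \left(\frac{1}{-5 + \left(0 - 1\right)}\right)^{2} - \frac{3}{-5 + \left(0 - 1\right)}\right) \left(-12\right) = \left(-10 + \left(\frac{1}{-5 - 1}\right)^{2} - \frac{3}{-5 - 1}\right) \left(-12\right) = \left(-10 + \left(\frac{1}{-6}\right)^{2} - \frac{3}{-6}\right) \left(-12\right) = \left(-10 + \left(- \frac{1}{6}\right)^{2} - - \frac{1}{2}\right) \left(-12\right) = \left(-10 + \frac{1}{36} + \frac{1}{2}\right) \left(-12\right) = \left(- \frac{341}{36}\right) \left(-12\right) = \frac{341}{3}$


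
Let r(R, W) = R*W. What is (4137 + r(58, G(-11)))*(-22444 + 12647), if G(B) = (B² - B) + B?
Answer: -109285535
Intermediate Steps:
G(B) = B²
(4137 + r(58, G(-11)))*(-22444 + 12647) = (4137 + 58*(-11)²)*(-22444 + 12647) = (4137 + 58*121)*(-9797) = (4137 + 7018)*(-9797) = 11155*(-9797) = -109285535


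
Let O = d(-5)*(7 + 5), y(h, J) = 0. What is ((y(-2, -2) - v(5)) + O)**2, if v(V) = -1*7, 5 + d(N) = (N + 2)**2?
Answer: 3025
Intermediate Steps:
d(N) = -5 + (2 + N)**2 (d(N) = -5 + (N + 2)**2 = -5 + (2 + N)**2)
v(V) = -7
O = 48 (O = (-5 + (2 - 5)**2)*(7 + 5) = (-5 + (-3)**2)*12 = (-5 + 9)*12 = 4*12 = 48)
((y(-2, -2) - v(5)) + O)**2 = ((0 - 1*(-7)) + 48)**2 = ((0 + 7) + 48)**2 = (7 + 48)**2 = 55**2 = 3025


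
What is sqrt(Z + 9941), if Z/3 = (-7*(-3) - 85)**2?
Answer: sqrt(22229) ≈ 149.09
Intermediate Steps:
Z = 12288 (Z = 3*(-7*(-3) - 85)**2 = 3*(21 - 85)**2 = 3*(-64)**2 = 3*4096 = 12288)
sqrt(Z + 9941) = sqrt(12288 + 9941) = sqrt(22229)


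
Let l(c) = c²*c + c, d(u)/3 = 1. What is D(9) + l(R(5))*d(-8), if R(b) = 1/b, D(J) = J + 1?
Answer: 1328/125 ≈ 10.624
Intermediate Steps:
d(u) = 3 (d(u) = 3*1 = 3)
D(J) = 1 + J
l(c) = c + c³ (l(c) = c³ + c = c + c³)
D(9) + l(R(5))*d(-8) = (1 + 9) + (1/5 + (1/5)³)*3 = 10 + (⅕ + (⅕)³)*3 = 10 + (⅕ + 1/125)*3 = 10 + (26/125)*3 = 10 + 78/125 = 1328/125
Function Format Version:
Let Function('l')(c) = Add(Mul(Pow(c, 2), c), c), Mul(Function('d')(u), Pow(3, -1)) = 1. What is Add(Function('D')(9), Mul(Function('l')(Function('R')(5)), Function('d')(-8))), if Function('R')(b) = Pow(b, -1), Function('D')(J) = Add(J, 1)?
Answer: Rational(1328, 125) ≈ 10.624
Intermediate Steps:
Function('d')(u) = 3 (Function('d')(u) = Mul(3, 1) = 3)
Function('D')(J) = Add(1, J)
Function('l')(c) = Add(c, Pow(c, 3)) (Function('l')(c) = Add(Pow(c, 3), c) = Add(c, Pow(c, 3)))
Add(Function('D')(9), Mul(Function('l')(Function('R')(5)), Function('d')(-8))) = Add(Add(1, 9), Mul(Add(Pow(5, -1), Pow(Pow(5, -1), 3)), 3)) = Add(10, Mul(Add(Rational(1, 5), Pow(Rational(1, 5), 3)), 3)) = Add(10, Mul(Add(Rational(1, 5), Rational(1, 125)), 3)) = Add(10, Mul(Rational(26, 125), 3)) = Add(10, Rational(78, 125)) = Rational(1328, 125)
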